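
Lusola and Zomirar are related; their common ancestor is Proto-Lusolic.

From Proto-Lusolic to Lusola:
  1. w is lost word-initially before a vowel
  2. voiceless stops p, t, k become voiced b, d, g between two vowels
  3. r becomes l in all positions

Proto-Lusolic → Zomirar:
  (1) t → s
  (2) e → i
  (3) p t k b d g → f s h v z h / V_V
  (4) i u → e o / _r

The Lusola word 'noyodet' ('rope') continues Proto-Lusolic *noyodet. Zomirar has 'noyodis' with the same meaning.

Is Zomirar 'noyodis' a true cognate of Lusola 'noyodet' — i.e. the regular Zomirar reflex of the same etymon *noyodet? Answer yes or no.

no

Derive the expected Zomirar reflex of *noyodet:
Zomirar: start from *noyodet.
  rule 1 (unconditioned shift): noyodet → noyodes
  rule 2 (vowel merger): noyodes → noyodis
  rule 3 (intervocalic lenition): noyodis → noyozis
  rule 4: no change — noyozis
  ⇒ Zomirar noyozis
The regular Zomirar reflex would be 'noyozis', but the attested form is 'noyodis'. The correspondence is irregular, so they are not cognates (the Zomirar form has a different source).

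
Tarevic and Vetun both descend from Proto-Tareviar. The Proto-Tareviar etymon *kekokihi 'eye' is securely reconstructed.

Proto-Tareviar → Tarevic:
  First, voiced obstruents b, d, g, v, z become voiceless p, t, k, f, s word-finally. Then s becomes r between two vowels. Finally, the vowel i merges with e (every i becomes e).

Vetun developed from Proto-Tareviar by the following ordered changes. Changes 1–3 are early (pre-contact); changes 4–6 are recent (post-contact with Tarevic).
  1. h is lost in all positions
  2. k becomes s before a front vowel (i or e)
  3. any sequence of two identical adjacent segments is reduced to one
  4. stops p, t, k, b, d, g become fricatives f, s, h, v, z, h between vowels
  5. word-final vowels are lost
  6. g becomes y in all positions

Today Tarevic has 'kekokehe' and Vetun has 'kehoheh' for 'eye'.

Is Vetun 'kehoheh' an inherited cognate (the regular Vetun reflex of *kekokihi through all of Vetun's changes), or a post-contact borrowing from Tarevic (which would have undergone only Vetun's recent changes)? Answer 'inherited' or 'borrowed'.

borrowed

If inherited, *kekokihi would pass through all of Vetun's changes:
Vetun: start from *kekokihi.
  rule 1 (h-loss): kekokihi → kekokii
  rule 2 (palatalisation): kekokii → sekosii
  rule 3 (degemination): sekosii → sekosi
  rule 4 (intervocalic lenition): sekosi → sehosi
  rule 5 (apocope): sehosi → sehos
  rule 6: no change — sehos
  ⇒ Vetun sehos
If borrowed from Tarevic 'kekokehe' after the early changes, it would undergo only the recent ones:
  rule 4 (intervocalic lenition): kekokehe → kehohehe
  rule 5 (apocope): kehohehe → kehoheh
  rule 6 (unconditioned shift): no change (kehoheh)
  ⇒ as a loan: kehoheh
Vetun 'kehoheh' matches the loan outcome 'kehoheh', not the inherited 'sehos' — it skipped the early Vetun changes, so it was borrowed from Tarevic.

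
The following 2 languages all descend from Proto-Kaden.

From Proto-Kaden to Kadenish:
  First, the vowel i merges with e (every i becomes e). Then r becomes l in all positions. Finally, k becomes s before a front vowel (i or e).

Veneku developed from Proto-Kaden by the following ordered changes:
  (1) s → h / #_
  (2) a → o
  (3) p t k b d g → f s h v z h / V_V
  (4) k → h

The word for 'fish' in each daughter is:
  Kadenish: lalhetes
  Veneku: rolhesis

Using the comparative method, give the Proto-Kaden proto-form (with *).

Position 1: Kadenish has l, Veneku has r. Veneku preserves r here (none of its changes turn any other segment into r), so the proto-segment is *r.
Position 6: Kadenish has t, Veneku has s. Kadenish preserves t here (none of its changes turn any other segment into t), so the proto-segment is *t.
Position 2: Kadenish has a, Veneku has o. Kadenish preserves a here (none of its changes turn any other segment into a), so the proto-segment is *a.
Continuing position by position gives *ralhetis; check it forward:
Kadenish: *ralhetis
  ralhetis → ralhetes   [vowel merger]
  ralhetes → lalhetes   [unconditioned shift]
  lalhetes (rule 3 does not apply)
  giving Kadenish lalhetes.
Veneku: *ralhetis > rolhetis > rolhesis  (by vowel merger, intervocalic lenition)
Only *ralhetis yields all of Kadenish lalhetes, Veneku rolhesis.

*ralhetis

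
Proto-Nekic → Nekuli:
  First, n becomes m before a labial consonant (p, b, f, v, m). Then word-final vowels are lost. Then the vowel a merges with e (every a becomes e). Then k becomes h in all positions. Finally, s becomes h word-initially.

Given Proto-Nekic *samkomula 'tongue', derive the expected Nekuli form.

Nekuli: *samkomula
  samkomula (rule 1 does not apply)
  samkomula → samkomul   [apocope]
  samkomul → semkomul   [vowel merger]
  semkomul → semhomul   [unconditioned shift]
  semhomul → hemhomul   [debuccalisation]
  giving Nekuli hemhomul.

hemhomul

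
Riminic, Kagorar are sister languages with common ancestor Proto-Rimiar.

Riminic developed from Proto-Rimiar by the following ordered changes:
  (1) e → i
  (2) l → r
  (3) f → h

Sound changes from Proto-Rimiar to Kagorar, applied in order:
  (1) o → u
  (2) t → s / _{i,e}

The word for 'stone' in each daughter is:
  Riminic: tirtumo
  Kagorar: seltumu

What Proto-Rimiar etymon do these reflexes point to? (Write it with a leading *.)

*teltumo

Position 1: Riminic has t, Kagorar has s. Riminic preserves t here (none of its changes turn any other segment into t), so the proto-segment is *t.
Position 7: Riminic has o, Kagorar has u. Riminic preserves o here (none of its changes turn any other segment into o), so the proto-segment is *o.
Position 2: Riminic has i, Kagorar has e. Kagorar preserves e here (none of its changes turn any other segment into e), so the proto-segment is *e.
This points to *teltumo. Verify forward in each daughter:
Riminic: *teltumo > tiltumo > tirtumo  (by vowel merger, unconditioned shift)
Kagorar: start from *teltumo.
  rule 1 (vowel merger): teltumo → teltumu
  rule 2 (palatalisation): teltumu → seltumu
  ⇒ Kagorar seltumu
No other proto-form is consistent with every reflex, so the reconstruction is *teltumo.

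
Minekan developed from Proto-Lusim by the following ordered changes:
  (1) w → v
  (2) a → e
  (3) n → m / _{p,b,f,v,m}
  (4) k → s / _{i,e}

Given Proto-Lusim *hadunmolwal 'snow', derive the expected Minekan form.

Minekan: *hadunmolwal
  hadunmolwal → hadunmolval   [unconditioned shift]
  hadunmolval → hedunmolvel   [vowel merger]
  hedunmolvel → hedummolvel   [nasal place assimilation]
  hedummolvel (rule 4 does not apply)
  giving Minekan hedummolvel.

hedummolvel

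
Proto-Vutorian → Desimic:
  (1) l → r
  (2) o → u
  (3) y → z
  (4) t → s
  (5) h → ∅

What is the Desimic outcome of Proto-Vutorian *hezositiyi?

ezusisizi

Desimic: *hezositiyi > hezusitiyi > hezusitizi > hezusisizi > ezusisizi  (by vowel merger, unconditioned shift, unconditioned shift, h-loss)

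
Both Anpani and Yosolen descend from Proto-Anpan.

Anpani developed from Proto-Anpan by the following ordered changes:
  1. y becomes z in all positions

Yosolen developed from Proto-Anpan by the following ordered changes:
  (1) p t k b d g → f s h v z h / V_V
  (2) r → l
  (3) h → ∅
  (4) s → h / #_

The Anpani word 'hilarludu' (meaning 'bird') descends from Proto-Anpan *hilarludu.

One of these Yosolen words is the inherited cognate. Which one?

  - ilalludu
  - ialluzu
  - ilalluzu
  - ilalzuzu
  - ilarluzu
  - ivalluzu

Yosolen: *hilarludu > hilarluzu > hilalluzu > ilalluzu  (by intervocalic lenition, unconditioned shift, h-loss)

ilalluzu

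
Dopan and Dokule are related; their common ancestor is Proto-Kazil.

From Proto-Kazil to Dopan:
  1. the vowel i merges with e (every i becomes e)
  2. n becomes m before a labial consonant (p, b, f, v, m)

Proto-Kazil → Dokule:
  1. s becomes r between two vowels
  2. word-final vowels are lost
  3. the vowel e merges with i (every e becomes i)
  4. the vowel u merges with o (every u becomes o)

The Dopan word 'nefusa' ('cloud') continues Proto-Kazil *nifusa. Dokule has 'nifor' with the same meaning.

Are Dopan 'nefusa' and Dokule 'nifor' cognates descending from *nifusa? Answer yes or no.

yes

Derive the expected Dokule reflex of *nifusa:
Dokule: *nifusa
  nifusa → nifura   [rhotacism]
  nifura → nifur   [apocope]
  nifur (rule 3 does not apply)
  nifur → nifor   [vowel merger]
  giving Dokule nifor.
Dokule 'nifor' matches the regular reflex exactly, so the pair is cognate.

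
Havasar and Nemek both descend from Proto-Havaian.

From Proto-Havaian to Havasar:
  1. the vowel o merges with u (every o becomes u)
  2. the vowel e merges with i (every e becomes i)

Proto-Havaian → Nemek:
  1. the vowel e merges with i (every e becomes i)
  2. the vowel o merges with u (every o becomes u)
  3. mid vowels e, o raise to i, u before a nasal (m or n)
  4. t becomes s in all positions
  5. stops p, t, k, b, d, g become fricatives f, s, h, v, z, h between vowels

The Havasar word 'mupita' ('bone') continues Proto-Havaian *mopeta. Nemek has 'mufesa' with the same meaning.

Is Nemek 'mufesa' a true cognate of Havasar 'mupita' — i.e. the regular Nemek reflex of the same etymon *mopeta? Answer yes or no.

Derive the expected Nemek reflex of *mopeta:
Nemek: *mopeta > mopita > mupita > mupisa > mufisa  (by vowel merger, vowel merger, unconditioned shift, intervocalic lenition)
The regular Nemek reflex would be 'mufisa', but the attested form is 'mufesa'. The correspondence is irregular, so they are not cognates (the Nemek form has a different source).

no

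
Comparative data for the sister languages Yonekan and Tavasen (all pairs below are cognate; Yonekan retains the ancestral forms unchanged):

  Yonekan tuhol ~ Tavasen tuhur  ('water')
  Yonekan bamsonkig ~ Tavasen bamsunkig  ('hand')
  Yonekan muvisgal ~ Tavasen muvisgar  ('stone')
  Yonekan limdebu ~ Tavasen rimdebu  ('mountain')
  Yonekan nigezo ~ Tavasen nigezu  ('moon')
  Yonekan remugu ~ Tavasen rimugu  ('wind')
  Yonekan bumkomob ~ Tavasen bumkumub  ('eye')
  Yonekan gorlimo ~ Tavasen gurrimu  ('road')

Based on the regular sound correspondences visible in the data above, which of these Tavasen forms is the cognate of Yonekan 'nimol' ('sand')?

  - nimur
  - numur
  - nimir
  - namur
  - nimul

tuhol ~ tuhur — Yonekan o corresponds to Tavasen u after a consonant, before a consonant other than r, m, n, p, b, f, v.
tuhol ~ tuhur, muvisgal ~ muvisgar — Yonekan l corresponds to Tavasen r word-finally.
Applying these to Yonekan 'nimol':
  nimol → nimul   (o→u after a consonant, before a consonant other than r, m, n, p, b, f, v)
  nimul → nimur   (l→r word-finally)
So the Tavasen cognate is 'nimur'.

nimur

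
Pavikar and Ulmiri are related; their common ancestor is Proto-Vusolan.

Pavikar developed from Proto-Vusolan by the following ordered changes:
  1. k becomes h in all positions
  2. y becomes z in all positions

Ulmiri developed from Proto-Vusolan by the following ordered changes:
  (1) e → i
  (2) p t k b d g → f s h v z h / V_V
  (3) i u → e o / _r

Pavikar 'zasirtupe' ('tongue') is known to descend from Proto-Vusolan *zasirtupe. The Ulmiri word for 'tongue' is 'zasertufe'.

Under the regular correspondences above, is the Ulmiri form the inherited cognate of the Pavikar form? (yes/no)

Derive the expected Ulmiri reflex of *zasirtupe:
Ulmiri: *zasirtupe > zasirtupi > zasirtufi > zasertufi  (by vowel merger, intervocalic lenition, pre-rhotic lowering)
The regular Ulmiri reflex would be 'zasertufi', but the attested form is 'zasertufe'. The correspondence is irregular, so they are not cognates (the Ulmiri form has a different source).

no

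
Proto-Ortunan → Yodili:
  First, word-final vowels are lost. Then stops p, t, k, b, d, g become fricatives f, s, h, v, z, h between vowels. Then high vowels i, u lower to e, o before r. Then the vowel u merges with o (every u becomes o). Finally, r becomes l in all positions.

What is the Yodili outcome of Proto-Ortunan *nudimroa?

Yodili: *nudimroa > nudimro > nuzimro > nozimro > nozimlo  (by apocope, intervocalic lenition, vowel merger, unconditioned shift)

nozimlo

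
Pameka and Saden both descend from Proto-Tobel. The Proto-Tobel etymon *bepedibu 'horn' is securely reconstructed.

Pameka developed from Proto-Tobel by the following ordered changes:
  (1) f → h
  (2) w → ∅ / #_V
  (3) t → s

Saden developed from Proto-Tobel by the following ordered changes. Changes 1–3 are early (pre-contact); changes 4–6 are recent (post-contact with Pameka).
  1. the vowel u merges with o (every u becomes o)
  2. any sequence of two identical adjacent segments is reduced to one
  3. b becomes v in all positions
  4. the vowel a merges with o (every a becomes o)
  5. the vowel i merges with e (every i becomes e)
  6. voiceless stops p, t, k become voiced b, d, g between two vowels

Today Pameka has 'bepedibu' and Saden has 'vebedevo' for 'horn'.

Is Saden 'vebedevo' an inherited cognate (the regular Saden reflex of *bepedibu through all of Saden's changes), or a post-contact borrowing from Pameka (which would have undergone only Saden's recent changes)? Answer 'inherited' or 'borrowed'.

If inherited, *bepedibu would pass through all of Saden's changes:
Saden: *bepedibu
  bepedibu → bepedibo   [vowel merger]
  bepedibo (rule 2 does not apply)
  bepedibo → vepedivo   [unconditioned shift]
  vepedivo (rule 4 does not apply)
  vepedivo → vepedevo   [vowel merger]
  vepedevo → vebedevo   [intervocalic voicing]
  giving Saden vebedevo.
If borrowed from Pameka 'bepedibu' after the early changes, it would undergo only the recent ones:
  rule 4 (vowel merger): no change (bepedibu)
  rule 5 (vowel merger): bepedibu → bepedebu
  rule 6 (intervocalic voicing): bepedebu → bebedebu
  ⇒ as a loan: bebedebu
Saden 'vebedevo' matches the inherited outcome exactly, so it is an inherited cognate, not a loan.

inherited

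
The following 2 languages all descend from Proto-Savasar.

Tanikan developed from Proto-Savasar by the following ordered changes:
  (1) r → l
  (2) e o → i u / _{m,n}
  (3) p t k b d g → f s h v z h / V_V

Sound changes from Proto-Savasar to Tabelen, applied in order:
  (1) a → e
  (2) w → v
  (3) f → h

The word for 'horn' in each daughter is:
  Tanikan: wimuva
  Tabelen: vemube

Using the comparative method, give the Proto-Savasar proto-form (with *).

*wemuba

Position 6: Tanikan has a, Tabelen has e. Tanikan preserves a here (none of its changes turn any other segment into a), so the proto-segment is *a.
Position 1: Tanikan has w, Tabelen has v. Tanikan preserves w here (none of its changes turn any other segment into w), so the proto-segment is *w.
Continuing position by position gives *wemuba; check it forward:
Tanikan: start from *wemuba.
  rule 1: no change — wemuba
  rule 2 (pre-nasal raising): wemuba → wimuba
  rule 3 (intervocalic lenition): wimuba → wimuva
  ⇒ Tanikan wimuva
Tabelen: start from *wemuba.
  rule 1 (vowel merger): wemuba → wemube
  rule 2 (unconditioned shift): wemube → vemube
  rule 3: no change — vemube
  ⇒ Tabelen vemube
*wemuba is the unique common source.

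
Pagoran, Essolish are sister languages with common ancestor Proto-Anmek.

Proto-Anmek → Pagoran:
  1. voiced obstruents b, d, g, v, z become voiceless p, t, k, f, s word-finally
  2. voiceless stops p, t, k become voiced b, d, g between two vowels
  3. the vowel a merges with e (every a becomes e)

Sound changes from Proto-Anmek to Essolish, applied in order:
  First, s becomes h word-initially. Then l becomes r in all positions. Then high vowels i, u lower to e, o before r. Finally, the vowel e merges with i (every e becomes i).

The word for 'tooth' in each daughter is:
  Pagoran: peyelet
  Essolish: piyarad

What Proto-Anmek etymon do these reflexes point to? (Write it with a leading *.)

*peyalad

Position 6: Pagoran has e, Essolish has a. Essolish preserves a here (none of its changes turn any other segment into a), so the proto-segment is *a.
Position 5: Pagoran has l, Essolish has r. Pagoran preserves l here (none of its changes turn any other segment into l), so the proto-segment is *l.
Continuing position by position gives *peyalad; check it forward:
Pagoran: *peyalad
  peyalad → peyalat   [final devoicing]
  peyalat (rule 2 does not apply)
  peyalat → peyelet   [vowel merger]
  giving Pagoran peyelet.
Essolish: start from *peyalad.
  rule 1: no change — peyalad
  rule 2 (unconditioned shift): peyalad → peyarad
  rule 3: no change — peyarad
  rule 4 (vowel merger): peyarad → piyarad
  ⇒ Essolish piyarad
No other proto-form is consistent with every reflex, so the reconstruction is *peyalad.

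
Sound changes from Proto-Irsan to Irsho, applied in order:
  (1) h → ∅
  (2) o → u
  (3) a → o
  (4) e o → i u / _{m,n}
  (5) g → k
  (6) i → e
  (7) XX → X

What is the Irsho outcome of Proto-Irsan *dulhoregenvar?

Irsho: start from *dulhoregenvar.
  rule 1 (h-loss): dulhoregenvar → duloregenvar
  rule 2 (vowel merger): duloregenvar → duluregenvar
  rule 3 (vowel merger): duluregenvar → duluregenvor
  rule 4 (pre-nasal raising): duluregenvor → dulureginvor
  rule 5 (unconditioned shift): dulureginvor → dulurekinvor
  rule 6 (vowel merger): dulurekinvor → dulurekenvor
  rule 7: no change — dulurekenvor
  ⇒ Irsho dulurekenvor

dulurekenvor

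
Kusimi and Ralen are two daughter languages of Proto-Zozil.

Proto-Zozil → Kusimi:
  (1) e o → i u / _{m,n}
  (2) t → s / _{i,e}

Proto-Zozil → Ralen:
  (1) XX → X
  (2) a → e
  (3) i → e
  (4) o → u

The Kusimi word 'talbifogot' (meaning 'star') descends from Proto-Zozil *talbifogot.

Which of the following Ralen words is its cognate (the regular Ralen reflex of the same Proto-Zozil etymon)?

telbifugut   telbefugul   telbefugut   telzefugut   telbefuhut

telbefugut

Ralen: start from *talbifogot.
  rule 1: no change — talbifogot
  rule 2 (vowel merger): talbifogot → telbifogot
  rule 3 (vowel merger): telbifogot → telbefogot
  rule 4 (vowel merger): telbefogot → telbefugut
  ⇒ Ralen telbefugut
The other candidates each miss or misapply at least one Ralen change.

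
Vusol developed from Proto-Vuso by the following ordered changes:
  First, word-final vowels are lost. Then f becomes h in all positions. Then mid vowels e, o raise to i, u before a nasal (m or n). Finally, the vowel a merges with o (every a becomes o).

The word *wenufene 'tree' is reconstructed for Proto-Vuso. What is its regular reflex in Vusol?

winuhin

Vusol: *wenufene > wenufen > wenuhen > winuhin  (by apocope, unconditioned shift, pre-nasal raising)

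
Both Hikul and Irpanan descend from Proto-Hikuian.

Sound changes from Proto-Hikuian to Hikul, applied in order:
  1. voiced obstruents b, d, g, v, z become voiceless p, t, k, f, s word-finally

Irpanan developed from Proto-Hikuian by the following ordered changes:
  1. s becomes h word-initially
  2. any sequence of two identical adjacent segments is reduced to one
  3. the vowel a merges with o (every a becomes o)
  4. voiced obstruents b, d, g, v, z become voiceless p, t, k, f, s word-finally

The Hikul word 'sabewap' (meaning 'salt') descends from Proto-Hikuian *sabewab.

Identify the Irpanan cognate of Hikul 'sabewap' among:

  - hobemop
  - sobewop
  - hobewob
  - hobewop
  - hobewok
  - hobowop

hobewop

Irpanan: *sabewab > habewab > hobewob > hobewop  (by debuccalisation, vowel merger, final devoicing)
Among the options, 'hobewop' alone shows every Irpanan change applied in order.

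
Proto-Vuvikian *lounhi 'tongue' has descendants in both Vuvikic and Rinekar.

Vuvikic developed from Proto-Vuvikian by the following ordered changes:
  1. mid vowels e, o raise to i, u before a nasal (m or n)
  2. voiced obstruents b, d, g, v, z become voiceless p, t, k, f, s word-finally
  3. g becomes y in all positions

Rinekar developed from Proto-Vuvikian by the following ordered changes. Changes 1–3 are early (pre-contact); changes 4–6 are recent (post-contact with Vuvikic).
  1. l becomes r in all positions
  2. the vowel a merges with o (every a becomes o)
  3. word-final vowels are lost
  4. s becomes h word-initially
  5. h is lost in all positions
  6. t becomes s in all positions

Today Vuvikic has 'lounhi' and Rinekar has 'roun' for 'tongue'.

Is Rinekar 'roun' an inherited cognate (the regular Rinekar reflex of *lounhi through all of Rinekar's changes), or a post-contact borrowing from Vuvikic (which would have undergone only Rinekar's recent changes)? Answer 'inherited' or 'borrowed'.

inherited

If inherited, *lounhi would pass through all of Rinekar's changes:
Rinekar: start from *lounhi.
  rule 1 (unconditioned shift): lounhi → rounhi
  rule 2: no change — rounhi
  rule 3 (apocope): rounhi → rounh
  rule 4: no change — rounh
  rule 5 (h-loss): rounh → roun
  rule 6: no change — roun
  ⇒ Rinekar roun
If borrowed from Vuvikic 'lounhi' after the early changes, it would undergo only the recent ones:
  rule 4 (debuccalisation): no change (lounhi)
  rule 5 (h-loss): lounhi → louni
  rule 6 (unconditioned shift): no change (louni)
  ⇒ as a loan: louni
Rinekar 'roun' matches the inherited outcome exactly, so it is an inherited cognate, not a loan.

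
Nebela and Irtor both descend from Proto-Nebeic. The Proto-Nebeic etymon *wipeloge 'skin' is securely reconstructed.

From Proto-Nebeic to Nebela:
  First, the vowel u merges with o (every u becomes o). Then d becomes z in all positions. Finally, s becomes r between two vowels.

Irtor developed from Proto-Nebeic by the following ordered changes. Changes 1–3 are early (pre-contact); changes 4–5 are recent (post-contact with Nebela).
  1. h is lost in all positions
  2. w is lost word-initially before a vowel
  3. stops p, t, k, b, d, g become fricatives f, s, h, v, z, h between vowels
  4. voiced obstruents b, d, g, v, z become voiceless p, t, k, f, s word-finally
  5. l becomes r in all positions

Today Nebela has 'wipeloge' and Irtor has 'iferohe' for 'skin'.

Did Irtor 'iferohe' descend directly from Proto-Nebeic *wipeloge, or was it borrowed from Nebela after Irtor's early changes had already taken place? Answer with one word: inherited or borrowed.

inherited

If inherited, *wipeloge would pass through all of Irtor's changes:
Irtor: start from *wipeloge.
  rule 1: no change — wipeloge
  rule 2 (glide loss): wipeloge → ipeloge
  rule 3 (intervocalic lenition): ipeloge → ifelohe
  rule 4: no change — ifelohe
  rule 5 (unconditioned shift): ifelohe → iferohe
  ⇒ Irtor iferohe
If borrowed from Nebela 'wipeloge' after the early changes, it would undergo only the recent ones:
  rule 4 (final devoicing): no change (wipeloge)
  rule 5 (unconditioned shift): wipeloge → wiperoge
  ⇒ as a loan: wiperoge
Irtor 'iferohe' matches the inherited outcome exactly, so it is an inherited cognate, not a loan.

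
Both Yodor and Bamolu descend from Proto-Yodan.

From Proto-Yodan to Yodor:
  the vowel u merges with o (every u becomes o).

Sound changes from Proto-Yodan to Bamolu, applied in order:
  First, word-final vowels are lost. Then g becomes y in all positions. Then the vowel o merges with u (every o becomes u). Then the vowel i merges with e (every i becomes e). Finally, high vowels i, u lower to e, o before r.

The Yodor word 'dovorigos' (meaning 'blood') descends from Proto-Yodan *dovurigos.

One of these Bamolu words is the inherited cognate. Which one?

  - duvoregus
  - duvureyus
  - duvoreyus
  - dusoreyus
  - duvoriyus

Bamolu: *dovurigos
  dovurigos (rule 1 does not apply)
  dovurigos → dovuriyos   [unconditioned shift]
  dovuriyos → duvuriyus   [vowel merger]
  duvuriyus → duvureyus   [vowel merger]
  duvureyus → duvoreyus   [pre-rhotic lowering]
  giving Bamolu duvoreyus.
The other candidates each miss or misapply at least one Bamolu change.

duvoreyus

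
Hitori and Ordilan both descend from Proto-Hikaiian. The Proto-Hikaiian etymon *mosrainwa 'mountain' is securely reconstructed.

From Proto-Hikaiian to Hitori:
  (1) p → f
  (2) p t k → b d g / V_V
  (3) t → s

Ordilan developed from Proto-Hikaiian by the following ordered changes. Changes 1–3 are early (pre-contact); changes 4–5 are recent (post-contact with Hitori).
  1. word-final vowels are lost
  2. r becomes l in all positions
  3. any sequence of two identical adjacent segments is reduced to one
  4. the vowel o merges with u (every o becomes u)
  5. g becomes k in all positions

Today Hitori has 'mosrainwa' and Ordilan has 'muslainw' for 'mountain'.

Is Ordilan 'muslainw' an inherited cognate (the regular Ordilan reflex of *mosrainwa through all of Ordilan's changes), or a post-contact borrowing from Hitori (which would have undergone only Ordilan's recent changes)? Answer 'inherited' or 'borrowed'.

inherited

If inherited, *mosrainwa would pass through all of Ordilan's changes:
Ordilan: *mosrainwa
  mosrainwa → mosrainw   [apocope]
  mosrainw → moslainw   [unconditioned shift]
  moslainw (rule 3 does not apply)
  moslainw → muslainw   [vowel merger]
  muslainw (rule 5 does not apply)
  giving Ordilan muslainw.
If borrowed from Hitori 'mosrainwa' after the early changes, it would undergo only the recent ones:
  rule 4 (vowel merger): mosrainwa → musrainwa
  rule 5 (unconditioned shift): no change (musrainwa)
  ⇒ as a loan: musrainwa
Ordilan 'muslainw' matches the inherited outcome exactly, so it is an inherited cognate, not a loan.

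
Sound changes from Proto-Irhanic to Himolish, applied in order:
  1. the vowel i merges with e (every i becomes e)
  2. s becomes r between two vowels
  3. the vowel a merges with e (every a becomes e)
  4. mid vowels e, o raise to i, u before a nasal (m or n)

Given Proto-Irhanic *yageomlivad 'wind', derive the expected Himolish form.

yegeumleved

Himolish: start from *yageomlivad.
  rule 1 (vowel merger): yageomlivad → yageomlevad
  rule 2: no change — yageomlevad
  rule 3 (vowel merger): yageomlevad → yegeomleved
  rule 4 (pre-nasal raising): yegeomleved → yegeumleved
  ⇒ Himolish yegeumleved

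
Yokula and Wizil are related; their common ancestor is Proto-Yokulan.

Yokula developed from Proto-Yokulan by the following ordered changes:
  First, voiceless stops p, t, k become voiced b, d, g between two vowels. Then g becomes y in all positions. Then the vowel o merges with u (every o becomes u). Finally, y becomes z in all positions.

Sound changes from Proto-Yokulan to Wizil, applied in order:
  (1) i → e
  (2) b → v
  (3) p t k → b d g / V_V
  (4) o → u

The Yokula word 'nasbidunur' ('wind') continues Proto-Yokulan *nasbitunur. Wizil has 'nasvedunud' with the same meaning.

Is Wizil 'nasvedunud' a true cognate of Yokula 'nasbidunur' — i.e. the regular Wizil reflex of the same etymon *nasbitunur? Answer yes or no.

Derive the expected Wizil reflex of *nasbitunur:
Wizil: *nasbitunur > nasbetunur > nasvetunur > nasvedunur  (by vowel merger, unconditioned shift, intervocalic voicing)
The regular Wizil reflex would be 'nasvedunur', but the attested form is 'nasvedunud'. The correspondence is irregular, so they are not cognates (the Wizil form has a different source).

no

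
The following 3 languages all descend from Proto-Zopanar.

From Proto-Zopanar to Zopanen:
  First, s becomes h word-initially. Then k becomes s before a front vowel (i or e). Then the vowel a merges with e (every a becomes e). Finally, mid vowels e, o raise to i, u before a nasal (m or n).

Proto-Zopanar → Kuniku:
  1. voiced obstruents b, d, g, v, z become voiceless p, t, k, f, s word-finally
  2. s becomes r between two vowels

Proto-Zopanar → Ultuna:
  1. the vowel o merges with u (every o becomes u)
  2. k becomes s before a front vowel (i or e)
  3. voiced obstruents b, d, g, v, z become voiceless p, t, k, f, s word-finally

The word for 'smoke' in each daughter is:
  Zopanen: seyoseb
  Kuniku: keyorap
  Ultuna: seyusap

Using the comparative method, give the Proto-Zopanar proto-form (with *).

Position 7: Zopanen has b, Kuniku has p, Ultuna has p. Zopanen preserves b here (none of its changes turn any other segment into b), so the proto-segment is *b.
Position 5: Zopanen has s, Kuniku has r, Ultuna has s. Taking the neighbouring segments as reconstructed: Zopanen s can only go back to *s; Kuniku r could go back to *s or *r; Ultuna s can only go back to *s — the one source consistent with every daughter is *s.
Position 1: Zopanen has s, Kuniku has k, Ultuna has s. Taking the neighbouring segments as reconstructed: Zopanen s can only go back to *k; Kuniku k can only go back to *k; Ultuna s could go back to *k or *s — the one source consistent with every daughter is *k.
Continuing position by position gives *keyosab; check it forward:
Zopanen: *keyosab
  keyosab (rule 1 does not apply)
  keyosab → seyosab   [palatalisation]
  seyosab → seyoseb   [vowel merger]
  seyoseb (rule 4 does not apply)
  giving Zopanen seyoseb.
Kuniku: start from *keyosab.
  rule 1 (final devoicing): keyosab → keyosap
  rule 2 (rhotacism): keyosap → keyorap
  ⇒ Kuniku keyorap
Ultuna: start from *keyosab.
  rule 1 (vowel merger): keyosab → keyusab
  rule 2 (palatalisation): keyusab → seyusab
  rule 3 (final devoicing): seyusab → seyusap
  ⇒ Ultuna seyusap
*keyosab is the unique common source.

*keyosab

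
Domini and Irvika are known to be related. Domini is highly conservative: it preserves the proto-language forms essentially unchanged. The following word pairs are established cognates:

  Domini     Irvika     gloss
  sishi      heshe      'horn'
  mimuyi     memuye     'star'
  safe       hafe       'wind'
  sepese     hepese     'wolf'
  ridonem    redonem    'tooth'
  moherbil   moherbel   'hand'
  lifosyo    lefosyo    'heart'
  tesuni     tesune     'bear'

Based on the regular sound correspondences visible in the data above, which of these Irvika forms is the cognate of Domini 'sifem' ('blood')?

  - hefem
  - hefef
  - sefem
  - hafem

sishi ~ heshe — Domini s corresponds to Irvika h word-initially before a front vowel.
lifosyo ~ lefosyo — Domini i corresponds to Irvika e after a consonant, before a labial obstruent.
Applying these to Domini 'sifem':
  sifem → hifem   (s→h word-initially before a front vowel)
  hifem → hefem   (i→e after a consonant, before a labial obstruent)
So the Irvika cognate is 'hefem'.

hefem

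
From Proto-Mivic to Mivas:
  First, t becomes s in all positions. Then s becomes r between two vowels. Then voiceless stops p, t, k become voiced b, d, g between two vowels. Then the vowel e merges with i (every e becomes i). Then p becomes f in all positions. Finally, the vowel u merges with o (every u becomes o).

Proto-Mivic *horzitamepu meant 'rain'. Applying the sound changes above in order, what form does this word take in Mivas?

horziramibo

Mivas: *horzitamepu
  horzitamepu → horzisamepu   [unconditioned shift]
  horzisamepu → horziramepu   [rhotacism]
  horziramepu → horziramebu   [intervocalic voicing]
  horziramebu → horziramibu   [vowel merger]
  horziramibu (rule 5 does not apply)
  horziramibu → horziramibo   [vowel merger]
  giving Mivas horziramibo.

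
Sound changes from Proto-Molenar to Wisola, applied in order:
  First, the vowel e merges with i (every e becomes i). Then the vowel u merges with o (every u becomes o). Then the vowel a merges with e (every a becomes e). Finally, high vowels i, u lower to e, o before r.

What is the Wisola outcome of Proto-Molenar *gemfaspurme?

gimfespormi

Wisola: start from *gemfaspurme.
  rule 1 (vowel merger): gemfaspurme → gimfaspurmi
  rule 2 (vowel merger): gimfaspurmi → gimfaspormi
  rule 3 (vowel merger): gimfaspormi → gimfespormi
  rule 4: no change — gimfespormi
  ⇒ Wisola gimfespormi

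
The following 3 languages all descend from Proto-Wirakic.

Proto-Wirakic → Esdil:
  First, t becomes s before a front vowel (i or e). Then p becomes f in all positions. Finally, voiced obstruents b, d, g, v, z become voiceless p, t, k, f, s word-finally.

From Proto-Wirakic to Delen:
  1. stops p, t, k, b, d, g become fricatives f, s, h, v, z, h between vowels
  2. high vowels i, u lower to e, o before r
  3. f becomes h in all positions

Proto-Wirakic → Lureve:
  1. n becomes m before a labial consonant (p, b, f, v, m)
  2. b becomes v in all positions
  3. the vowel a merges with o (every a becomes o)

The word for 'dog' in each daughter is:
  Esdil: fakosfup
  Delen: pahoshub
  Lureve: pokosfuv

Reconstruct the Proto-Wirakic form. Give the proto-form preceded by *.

*pakosfub

Position 2: Esdil has a, Delen has a, Lureve has o. Esdil preserves a here (none of its changes turn any other segment into a), so the proto-segment is *a.
Position 3: Esdil has k, Delen has h, Lureve has k. Lureve preserves k here (none of its changes turn any other segment into k), so the proto-segment is *k.
Continuing position by position gives *pakosfub; check it forward:
Esdil: *pakosfub > fakosfub > fakosfup  (by unconditioned shift, final devoicing)
Delen: start from *pakosfub.
  rule 1 (intervocalic lenition): pakosfub → pahosfub
  rule 2: no change — pahosfub
  rule 3 (unconditioned shift): pahosfub → pahoshub
  ⇒ Delen pahoshub
Lureve: start from *pakosfub.
  rule 1: no change — pakosfub
  rule 2 (unconditioned shift): pakosfub → pakosfuv
  rule 3 (vowel merger): pakosfuv → pokosfuv
  ⇒ Lureve pokosfuv
Only *pakosfub yields all of Esdil fakosfup, Delen pahoshub, Lureve pokosfuv.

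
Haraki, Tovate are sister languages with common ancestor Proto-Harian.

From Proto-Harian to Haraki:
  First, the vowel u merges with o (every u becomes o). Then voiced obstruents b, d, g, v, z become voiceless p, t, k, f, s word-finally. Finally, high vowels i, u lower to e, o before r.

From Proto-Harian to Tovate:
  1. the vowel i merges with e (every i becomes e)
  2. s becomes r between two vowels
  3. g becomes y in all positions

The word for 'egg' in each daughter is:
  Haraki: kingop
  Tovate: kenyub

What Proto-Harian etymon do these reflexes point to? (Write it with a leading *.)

*kingub

Position 5: Haraki has o, Tovate has u. Tovate preserves u here (none of its changes turn any other segment into u), so the proto-segment is *u.
Position 6: Haraki has p, Tovate has b. Tovate preserves b here (none of its changes turn any other segment into b), so the proto-segment is *b.
This points to *kingub. Verify forward in each daughter:
Haraki: *kingub > kingob > kingop  (by vowel merger, final devoicing)
Tovate: start from *kingub.
  rule 1 (vowel merger): kingub → kengub
  rule 2: no change — kengub
  rule 3 (unconditioned shift): kengub → kenyub
  ⇒ Tovate kenyub
*kingub is the unique common source.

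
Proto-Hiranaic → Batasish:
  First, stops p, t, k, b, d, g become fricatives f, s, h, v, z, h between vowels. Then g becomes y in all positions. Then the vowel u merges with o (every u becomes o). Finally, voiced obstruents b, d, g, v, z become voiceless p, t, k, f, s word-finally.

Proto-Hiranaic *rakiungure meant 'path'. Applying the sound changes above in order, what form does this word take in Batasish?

rahionyore

Batasish: *rakiungure > rahiungure > rahiunyure > rahionyore  (by intervocalic lenition, unconditioned shift, vowel merger)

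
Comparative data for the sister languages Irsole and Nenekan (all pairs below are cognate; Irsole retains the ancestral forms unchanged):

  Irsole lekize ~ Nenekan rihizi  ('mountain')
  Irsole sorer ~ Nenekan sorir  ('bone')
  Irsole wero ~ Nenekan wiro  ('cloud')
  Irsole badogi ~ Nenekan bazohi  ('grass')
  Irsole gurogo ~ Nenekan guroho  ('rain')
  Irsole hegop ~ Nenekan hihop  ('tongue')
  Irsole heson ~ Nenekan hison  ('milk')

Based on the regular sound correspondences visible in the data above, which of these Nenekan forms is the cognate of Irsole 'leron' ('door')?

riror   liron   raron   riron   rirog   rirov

riron

lekize ~ rihizi — Irsole l corresponds to Nenekan r word-initially before a front vowel.
sorer ~ sorir, wero ~ wiro — Irsole e corresponds to Nenekan i after a consonant, before r.
Applying these to Irsole 'leron':
  leron → reron   (l→r word-initially before a front vowel)
  reron → riron   (e→i after a consonant, before r)
So the Nenekan cognate is 'riron'.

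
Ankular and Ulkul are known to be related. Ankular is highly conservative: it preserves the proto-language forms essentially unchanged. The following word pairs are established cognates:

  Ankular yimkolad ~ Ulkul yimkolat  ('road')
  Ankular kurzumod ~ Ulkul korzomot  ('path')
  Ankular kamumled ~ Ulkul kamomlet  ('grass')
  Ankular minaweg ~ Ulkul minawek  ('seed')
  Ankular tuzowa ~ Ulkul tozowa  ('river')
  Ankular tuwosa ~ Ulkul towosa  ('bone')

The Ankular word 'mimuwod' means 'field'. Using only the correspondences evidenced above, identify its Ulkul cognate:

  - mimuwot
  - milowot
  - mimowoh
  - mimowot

mimowot

tuzowa ~ tozowa, tuwosa ~ towosa — Ankular u corresponds to Ulkul o after a consonant, before a consonant other than r, m, n, p, b, f, v.
yimkolad ~ yimkolat, kurzumod ~ korzomot — Ankular d corresponds to Ulkul t word-finally.
Applying these to Ankular 'mimuwod':
  mimuwod → mimowod   (u→o after a consonant, before a consonant other than r, m, n, p, b, f, v)
  mimowod → mimowot   (d→t word-finally)
So the Ulkul cognate is 'mimowot'.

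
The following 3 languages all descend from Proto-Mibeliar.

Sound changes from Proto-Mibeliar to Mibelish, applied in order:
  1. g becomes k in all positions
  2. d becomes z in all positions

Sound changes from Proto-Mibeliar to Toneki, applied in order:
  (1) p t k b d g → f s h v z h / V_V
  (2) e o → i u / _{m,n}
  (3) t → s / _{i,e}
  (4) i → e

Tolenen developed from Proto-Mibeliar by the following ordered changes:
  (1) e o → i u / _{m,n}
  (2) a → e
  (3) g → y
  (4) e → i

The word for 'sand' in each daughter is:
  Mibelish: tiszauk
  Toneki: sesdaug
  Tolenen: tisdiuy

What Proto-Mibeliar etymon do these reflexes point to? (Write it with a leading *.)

*tisdaug

Position 1: Mibelish has t, Toneki has s, Tolenen has t. Mibelish preserves t here (none of its changes turn any other segment into t), so the proto-segment is *t.
Position 5: Mibelish has a, Toneki has a, Tolenen has i. Mibelish preserves a here (none of its changes turn any other segment into a), so the proto-segment is *a.
This points to *tisdaug. Verify forward in each daughter:
Mibelish: start from *tisdaug.
  rule 1 (unconditioned shift): tisdaug → tisdauk
  rule 2 (unconditioned shift): tisdauk → tiszauk
  ⇒ Mibelish tiszauk
Toneki: start from *tisdaug.
  rule 1: no change — tisdaug
  rule 2: no change — tisdaug
  rule 3 (palatalisation): tisdaug → sisdaug
  rule 4 (vowel merger): sisdaug → sesdaug
  ⇒ Toneki sesdaug
Tolenen: *tisdaug > tisdeug > tisdeuy > tisdiuy  (by vowel merger, unconditioned shift, vowel merger)
*tisdaug is the unique common source.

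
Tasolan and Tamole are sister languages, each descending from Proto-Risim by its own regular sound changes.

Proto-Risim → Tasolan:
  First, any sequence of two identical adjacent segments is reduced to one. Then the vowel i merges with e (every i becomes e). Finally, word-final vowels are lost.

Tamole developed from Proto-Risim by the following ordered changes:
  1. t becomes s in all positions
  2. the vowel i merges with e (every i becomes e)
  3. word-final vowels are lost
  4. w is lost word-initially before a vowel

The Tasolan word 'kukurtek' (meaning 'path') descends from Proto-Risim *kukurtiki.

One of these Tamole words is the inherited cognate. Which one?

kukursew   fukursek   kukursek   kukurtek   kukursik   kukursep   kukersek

Tamole: *kukurtiki > kukursiki > kukurseke > kukursek  (by unconditioned shift, vowel merger, apocope)
Among the options, 'kukursek' alone shows every Tamole change applied in order.

kukursek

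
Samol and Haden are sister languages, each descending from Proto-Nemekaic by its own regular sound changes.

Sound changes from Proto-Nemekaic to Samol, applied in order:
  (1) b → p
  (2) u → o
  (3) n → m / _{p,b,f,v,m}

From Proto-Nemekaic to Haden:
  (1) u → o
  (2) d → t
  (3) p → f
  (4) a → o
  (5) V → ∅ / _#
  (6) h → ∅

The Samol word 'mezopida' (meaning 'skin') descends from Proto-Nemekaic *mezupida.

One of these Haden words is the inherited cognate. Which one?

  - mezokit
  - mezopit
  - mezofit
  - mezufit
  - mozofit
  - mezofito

Haden: *mezupida
  mezupida → mezopida   [vowel merger]
  mezopida → mezopita   [unconditioned shift]
  mezopita → mezofita   [unconditioned shift]
  mezofita → mezofito   [vowel merger]
  mezofito → mezofit   [apocope]
  mezofit (rule 6 does not apply)
  giving Haden mezofit.

mezofit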